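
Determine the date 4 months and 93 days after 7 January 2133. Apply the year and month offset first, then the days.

August 8, 2133

Adding 4 months and 93 days from January 7, 2133: first the month/year part, then the days.
month 1 + 4 = 5 → May 2133.
Day 7 is valid in May, giving May 7, 2133.
Now add 93 days from May 7, 2133.
May has 31 days, so 31 − 7 = 24 days remain after May 7, 2133; 93 − 24 = 69 left.
June 2133 has 30 days: 69 − 30 = 39 left.
July 2133 has 31 days: 39 − 31 = 8 left.
8 days into August 2133 → August 8, 2133.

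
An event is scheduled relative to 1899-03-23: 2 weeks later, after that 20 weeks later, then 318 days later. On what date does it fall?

Counting forward 2 weeks (= 14 days) from March 23, 1899:
March has 31 days, so 31 − 23 = 8 days remain after March 23, 1899; 14 − 8 = 6 left.
6 days into April 1899 → April 6, 1899.
Counting forward 20 weeks (= 140 days) from April 6, 1899:
April has 30 days, so 30 − 6 = 24 days remain after April 6, 1899; 140 − 24 = 116 left.
May 1899 has 31 days: 116 − 31 = 85 left.
June 1899 has 30 days: 85 − 30 = 55 left.
July 1899 has 31 days: 55 − 31 = 24 left.
24 days into August 1899 → August 24, 1899.
Adding 318 days from August 24, 1899:
August has 31 days, so 31 − 24 = 7 days remain after August 24, 1899; 318 − 7 = 311 left.
September 1899 has 30 days: 311 − 30 = 281 left.
October 1899 has 31 days: 281 − 31 = 250 left.
November 1899 has 30 days: 250 − 30 = 220 left.
December 1899 has 31 days: 220 − 31 = 189 left.
January 1900 has 31 days: 189 − 31 = 158 left.
February 1900 has 28 days (1900 is not a leap year (divisible by 100 but not 400)): 158 − 28 = 130 left.
March 1900 has 31 days: 130 − 31 = 99 left.
April 1900 has 30 days: 99 − 30 = 69 left.
May 1900 has 31 days: 69 − 31 = 38 left.
June 1900 has 30 days: 38 − 30 = 8 left.
8 days into July 1900 → July 8, 1900.

July 8, 1900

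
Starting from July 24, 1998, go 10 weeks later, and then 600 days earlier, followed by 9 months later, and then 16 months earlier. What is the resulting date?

Counting forward 10 weeks (= 70 days) from July 24, 1998:
July has 31 days, so 31 − 24 = 7 days remain after July 24, 1998; 70 − 7 = 63 left.
August 1998 has 31 days: 63 − 31 = 32 left.
September 1998 has 30 days: 32 − 30 = 2 left.
2 days into October 1998 → October 2, 1998.
Counting back 600 days from October 2, 1998:
Going back 2 days from October 2, 1998 reaches the end of the previous month; 600 − 2 = 598 left.
September 1998 has 30 days: 598 − 30 = 568 left.
August 1998 has 31 days: 568 − 31 = 537 left.
July 1998 has 31 days: 537 − 31 = 506 left.
June 1998 has 30 days: 506 − 30 = 476 left.
May 1998 has 31 days: 476 − 31 = 445 left.
April 1998 has 30 days: 445 − 30 = 415 left.
March 1998 has 31 days: 415 − 31 = 384 left.
February 1998 has 28 days (1998 is not a leap year): 384 − 28 = 356 left.
January 1998 has 31 days: 356 − 31 = 325 left.
December 1997 has 31 days: 325 − 31 = 294 left.
November 1997 has 30 days: 294 − 30 = 264 left.
October 1997 has 31 days: 264 − 31 = 233 left.
September 1997 has 30 days: 233 − 30 = 203 left.
August 1997 has 31 days: 203 − 31 = 172 left.
July 1997 has 31 days: 172 − 31 = 141 left.
June 1997 has 30 days: 141 − 30 = 111 left.
May 1997 has 31 days: 111 − 31 = 80 left.
April 1997 has 30 days: 80 − 30 = 50 left.
March 1997 has 31 days: 50 − 31 = 19 left.
February 1997 has 28 days; 28 − 19 = 9 → February 9, 1997.
Advancing 9 months from February 9, 1997:
month 2 + 9 = 11 → November 1997.
Day 9 is valid in November, giving November 9, 1997.
Counting back 16 months from November 9, 1997:
month 11 − 16 = -5, which is month 7 of year 1996 → July 1996.
Day 9 is valid in July, giving July 9, 1996.

July 9, 1996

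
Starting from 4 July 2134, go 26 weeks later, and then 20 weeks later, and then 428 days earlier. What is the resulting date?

March 20, 2134

Advancing 26 weeks (= 182 days) from July 4, 2134:
July has 31 days, so 31 − 4 = 27 days remain after July 4, 2134; 182 − 27 = 155 left.
August 2134 has 31 days: 155 − 31 = 124 left.
September 2134 has 30 days: 124 − 30 = 94 left.
October 2134 has 31 days: 94 − 31 = 63 left.
November 2134 has 30 days: 63 − 30 = 33 left.
December 2134 has 31 days: 33 − 31 = 2 left.
2 days into January 2135 → January 2, 2135.
Counting forward 20 weeks (= 140 days) from January 2, 2135:
January has 31 days, so 31 − 2 = 29 days remain after January 2, 2135; 140 − 29 = 111 left.
February 2135 has 28 days (2135 is not a leap year): 111 − 28 = 83 left.
March 2135 has 31 days: 83 − 31 = 52 left.
April 2135 has 30 days: 52 − 30 = 22 left.
22 days into May 2135 → May 22, 2135.
Going back 428 days from May 22, 2135:
Going back 22 days from May 22, 2135 reaches the end of the previous month; 428 − 22 = 406 left.
April 2135 has 30 days: 406 − 30 = 376 left.
March 2135 has 31 days: 376 − 31 = 345 left.
February 2135 has 28 days (2135 is not a leap year): 345 − 28 = 317 left.
January 2135 has 31 days: 317 − 31 = 286 left.
December 2134 has 31 days: 286 − 31 = 255 left.
November 2134 has 30 days: 255 − 30 = 225 left.
October 2134 has 31 days: 225 − 31 = 194 left.
September 2134 has 30 days: 194 − 30 = 164 left.
August 2134 has 31 days: 164 − 31 = 133 left.
July 2134 has 31 days: 133 − 31 = 102 left.
June 2134 has 30 days: 102 − 30 = 72 left.
May 2134 has 31 days: 72 − 31 = 41 left.
April 2134 has 30 days: 41 − 30 = 11 left.
March 2134 has 31 days; 31 − 11 = 20 → March 20, 2134.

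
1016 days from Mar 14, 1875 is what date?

Counting forward 1016 days from March 14, 1875.
March has 31 days, so 31 − 14 = 17 days remain after March 14, 1875; 1016 − 17 = 999 left.
April 1875 has 30 days: 999 − 30 = 969 left.
May 1875 has 31 days: 969 − 31 = 938 left.
June 1875 has 30 days: 938 − 30 = 908 left.
July 1875 has 31 days: 908 − 31 = 877 left.
August 1875 has 31 days: 877 − 31 = 846 left.
September 1875 has 30 days: 846 − 30 = 816 left.
October 1875 has 31 days: 816 − 31 = 785 left.
November 1875 has 30 days: 785 − 30 = 755 left.
December 1875 has 31 days: 755 − 31 = 724 left.
January 1876 has 31 days: 724 − 31 = 693 left.
February 1876 has 29 days (1876 is a leap year): 693 − 29 = 664 left.
March 1876 has 31 days: 664 − 31 = 633 left.
April 1876 has 30 days: 633 − 30 = 603 left.
May 1876 has 31 days: 603 − 31 = 572 left.
June 1876 has 30 days: 572 − 30 = 542 left.
July 1876 has 31 days: 542 − 31 = 511 left.
August 1876 has 31 days: 511 − 31 = 480 left.
September 1876 has 30 days: 480 − 30 = 450 left.
October 1876 has 31 days: 450 − 31 = 419 left.
November 1876 has 30 days: 419 − 30 = 389 left.
December 1876 has 31 days: 389 − 31 = 358 left.
January 1877 has 31 days: 358 − 31 = 327 left.
February 1877 has 28 days (1877 is not a leap year): 327 − 28 = 299 left.
March 1877 has 31 days: 299 − 31 = 268 left.
April 1877 has 30 days: 268 − 30 = 238 left.
May 1877 has 31 days: 238 − 31 = 207 left.
June 1877 has 30 days: 207 − 30 = 177 left.
July 1877 has 31 days: 177 − 31 = 146 left.
August 1877 has 31 days: 146 − 31 = 115 left.
September 1877 has 30 days: 115 − 30 = 85 left.
October 1877 has 31 days: 85 − 31 = 54 left.
November 1877 has 30 days: 54 − 30 = 24 left.
24 days into December 1877 → December 24, 1877.

December 24, 1877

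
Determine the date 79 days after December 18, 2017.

Adding 79 days from December 18, 2017.
December has 31 days, so 31 − 18 = 13 days remain after December 18, 2017; 79 − 13 = 66 left.
January 2018 has 31 days: 66 − 31 = 35 left.
February 2018 has 28 days (2018 is not a leap year): 35 − 28 = 7 left.
7 days into March 2018 → March 7, 2018.

March 7, 2018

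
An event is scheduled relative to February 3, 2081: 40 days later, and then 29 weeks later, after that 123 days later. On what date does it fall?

February 4, 2082

Counting forward 40 days from February 3, 2081:
February has 28 days, so 28 − 3 = 25 days remain after February 3, 2081; 40 − 25 = 15 left.
15 days into March 2081 → March 15, 2081.
Advancing 29 weeks (= 203 days) from March 15, 2081:
March has 31 days, so 31 − 15 = 16 days remain after March 15, 2081; 203 − 16 = 187 left.
April 2081 has 30 days: 187 − 30 = 157 left.
May 2081 has 31 days: 157 − 31 = 126 left.
June 2081 has 30 days: 126 − 30 = 96 left.
July 2081 has 31 days: 96 − 31 = 65 left.
August 2081 has 31 days: 65 − 31 = 34 left.
September 2081 has 30 days: 34 − 30 = 4 left.
4 days into October 2081 → October 4, 2081.
Advancing 123 days from October 4, 2081:
October has 31 days, so 31 − 4 = 27 days remain after October 4, 2081; 123 − 27 = 96 left.
November 2081 has 30 days: 96 − 30 = 66 left.
December 2081 has 31 days: 66 − 31 = 35 left.
January 2082 has 31 days: 35 − 31 = 4 left.
4 days into February 2082 → February 4, 2082.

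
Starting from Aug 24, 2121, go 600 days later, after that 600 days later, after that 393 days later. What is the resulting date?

January 3, 2126

Adding 600 days from August 24, 2121:
August has 31 days, so 31 − 24 = 7 days remain after August 24, 2121; 600 − 7 = 593 left.
September 2121 has 30 days: 593 − 30 = 563 left.
October 2121 has 31 days: 563 − 31 = 532 left.
November 2121 has 30 days: 532 − 30 = 502 left.
December 2121 has 31 days: 502 − 31 = 471 left.
January 2122 has 31 days: 471 − 31 = 440 left.
February 2122 has 28 days (2122 is not a leap year): 440 − 28 = 412 left.
March 2122 has 31 days: 412 − 31 = 381 left.
April 2122 has 30 days: 381 − 30 = 351 left.
May 2122 has 31 days: 351 − 31 = 320 left.
June 2122 has 30 days: 320 − 30 = 290 left.
July 2122 has 31 days: 290 − 31 = 259 left.
August 2122 has 31 days: 259 − 31 = 228 left.
September 2122 has 30 days: 228 − 30 = 198 left.
October 2122 has 31 days: 198 − 31 = 167 left.
November 2122 has 30 days: 167 − 30 = 137 left.
December 2122 has 31 days: 137 − 31 = 106 left.
January 2123 has 31 days: 106 − 31 = 75 left.
February 2123 has 28 days (2123 is not a leap year): 75 − 28 = 47 left.
March 2123 has 31 days: 47 − 31 = 16 left.
16 days into April 2123 → April 16, 2123.
Adding 600 days from April 16, 2123:
April has 30 days, so 30 − 16 = 14 days remain after April 16, 2123; 600 − 14 = 586 left.
May 2123 has 31 days: 586 − 31 = 555 left.
June 2123 has 30 days: 555 − 30 = 525 left.
July 2123 has 31 days: 525 − 31 = 494 left.
August 2123 has 31 days: 494 − 31 = 463 left.
September 2123 has 30 days: 463 − 30 = 433 left.
October 2123 has 31 days: 433 − 31 = 402 left.
November 2123 has 30 days: 402 − 30 = 372 left.
December 2123 has 31 days: 372 − 31 = 341 left.
January 2124 has 31 days: 341 − 31 = 310 left.
February 2124 has 29 days (2124 is a leap year): 310 − 29 = 281 left.
March 2124 has 31 days: 281 − 31 = 250 left.
April 2124 has 30 days: 250 − 30 = 220 left.
May 2124 has 31 days: 220 − 31 = 189 left.
June 2124 has 30 days: 189 − 30 = 159 left.
July 2124 has 31 days: 159 − 31 = 128 left.
August 2124 has 31 days: 128 − 31 = 97 left.
September 2124 has 30 days: 97 − 30 = 67 left.
October 2124 has 31 days: 67 − 31 = 36 left.
November 2124 has 30 days: 36 − 30 = 6 left.
6 days into December 2124 → December 6, 2124.
Counting forward 393 days from December 6, 2124:
December has 31 days, so 31 − 6 = 25 days remain after December 6, 2124; 393 − 25 = 368 left.
January 2125 has 31 days: 368 − 31 = 337 left.
February 2125 has 28 days (2125 is not a leap year): 337 − 28 = 309 left.
March 2125 has 31 days: 309 − 31 = 278 left.
April 2125 has 30 days: 278 − 30 = 248 left.
May 2125 has 31 days: 248 − 31 = 217 left.
June 2125 has 30 days: 217 − 30 = 187 left.
July 2125 has 31 days: 187 − 31 = 156 left.
August 2125 has 31 days: 156 − 31 = 125 left.
September 2125 has 30 days: 125 − 30 = 95 left.
October 2125 has 31 days: 95 − 31 = 64 left.
November 2125 has 30 days: 64 − 30 = 34 left.
December 2125 has 31 days: 34 − 31 = 3 left.
3 days into January 2126 → January 3, 2126.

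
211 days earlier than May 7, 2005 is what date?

October 8, 2004

Going back 211 days from May 7, 2005.
Going back 7 days from May 7, 2005 reaches the end of the previous month; 211 − 7 = 204 left.
April 2005 has 30 days: 204 − 30 = 174 left.
March 2005 has 31 days: 174 − 31 = 143 left.
February 2005 has 28 days (2005 is not a leap year): 143 − 28 = 115 left.
January 2005 has 31 days: 115 − 31 = 84 left.
December 2004 has 31 days: 84 − 31 = 53 left.
November 2004 has 30 days: 53 − 30 = 23 left.
October 2004 has 31 days; 31 − 23 = 8 → October 8, 2004.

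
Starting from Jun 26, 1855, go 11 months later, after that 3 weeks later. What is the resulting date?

Adding 11 months from June 26, 1855:
month 6 + 11 = 17, which is month 5 of year 1856 → May 1856.
Day 26 is valid in May, giving May 26, 1856.
Counting forward 3 weeks (= 21 days) from May 26, 1856:
May has 31 days, so 31 − 26 = 5 days remain after May 26, 1856; 21 − 5 = 16 left.
16 days into June 1856 → June 16, 1856.

June 16, 1856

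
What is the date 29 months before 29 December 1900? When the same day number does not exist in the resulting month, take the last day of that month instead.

Subtracting 29 months from December 29, 1900.
month 12 − 29 = -17, which is month 7 of year 1898 → July 1898.
Day 29 is valid in July, giving July 29, 1898.

July 29, 1898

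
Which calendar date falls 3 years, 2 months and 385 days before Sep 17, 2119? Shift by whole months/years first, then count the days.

June 28, 2115

Subtracting 3 years, 2 months and 385 days from September 17, 2119: first the month/year part, then the days.
-3 years → 2116; month 9 − 2 = 7 → July 2116.
Day 17 is valid in July, giving July 17, 2116.
Now subtract 385 days from July 17, 2116.
Going back 17 days from July 17, 2116 reaches the end of the previous month; 385 − 17 = 368 left.
June 2116 has 30 days: 368 − 30 = 338 left.
May 2116 has 31 days: 338 − 31 = 307 left.
April 2116 has 30 days: 307 − 30 = 277 left.
March 2116 has 31 days: 277 − 31 = 246 left.
February 2116 has 29 days (2116 is a leap year): 246 − 29 = 217 left.
January 2116 has 31 days: 217 − 31 = 186 left.
December 2115 has 31 days: 186 − 31 = 155 left.
November 2115 has 30 days: 155 − 30 = 125 left.
October 2115 has 31 days: 125 − 31 = 94 left.
September 2115 has 30 days: 94 − 30 = 64 left.
August 2115 has 31 days: 64 − 31 = 33 left.
July 2115 has 31 days: 33 − 31 = 2 left.
June 2115 has 30 days; 30 − 2 = 28 → June 28, 2115.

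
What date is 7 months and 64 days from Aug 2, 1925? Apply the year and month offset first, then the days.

May 5, 1926

Counting forward 7 months and 64 days from August 2, 1925: first the month/year part, then the days.
month 8 + 7 = 15, which is month 3 of year 1926 → March 1926.
Day 2 is valid in March, giving March 2, 1926.
Now add 64 days from March 2, 1926.
March has 31 days, so 31 − 2 = 29 days remain after March 2, 1926; 64 − 29 = 35 left.
April 1926 has 30 days: 35 − 30 = 5 left.
5 days into May 1926 → May 5, 1926.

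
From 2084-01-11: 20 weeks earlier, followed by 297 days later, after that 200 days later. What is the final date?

January 2, 2085

Going back 20 weeks (= 140 days) from January 11, 2084:
Going back 11 days from January 11, 2084 reaches the end of the previous month; 140 − 11 = 129 left.
December 2083 has 31 days: 129 − 31 = 98 left.
November 2083 has 30 days: 98 − 30 = 68 left.
October 2083 has 31 days: 68 − 31 = 37 left.
September 2083 has 30 days: 37 − 30 = 7 left.
August 2083 has 31 days; 31 − 7 = 24 → August 24, 2083.
Adding 297 days from August 24, 2083:
August has 31 days, so 31 − 24 = 7 days remain after August 24, 2083; 297 − 7 = 290 left.
September 2083 has 30 days: 290 − 30 = 260 left.
October 2083 has 31 days: 260 − 31 = 229 left.
November 2083 has 30 days: 229 − 30 = 199 left.
December 2083 has 31 days: 199 − 31 = 168 left.
January 2084 has 31 days: 168 − 31 = 137 left.
February 2084 has 29 days (2084 is a leap year): 137 − 29 = 108 left.
March 2084 has 31 days: 108 − 31 = 77 left.
April 2084 has 30 days: 77 − 30 = 47 left.
May 2084 has 31 days: 47 − 31 = 16 left.
16 days into June 2084 → June 16, 2084.
Adding 200 days from June 16, 2084:
June has 30 days, so 30 − 16 = 14 days remain after June 16, 2084; 200 − 14 = 186 left.
July 2084 has 31 days: 186 − 31 = 155 left.
August 2084 has 31 days: 155 − 31 = 124 left.
September 2084 has 30 days: 124 − 30 = 94 left.
October 2084 has 31 days: 94 − 31 = 63 left.
November 2084 has 30 days: 63 − 30 = 33 left.
December 2084 has 31 days: 33 − 31 = 2 left.
2 days into January 2085 → January 2, 2085.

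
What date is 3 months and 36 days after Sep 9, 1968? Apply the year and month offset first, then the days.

Adding 3 months and 36 days from September 9, 1968: first the month/year part, then the days.
month 9 + 3 = 12 → December 1968.
Day 9 is valid in December, giving December 9, 1968.
Now add 36 days from December 9, 1968.
December has 31 days, so 31 − 9 = 22 days remain after December 9, 1968; 36 − 22 = 14 left.
14 days into January 1969 → January 14, 1969.

January 14, 1969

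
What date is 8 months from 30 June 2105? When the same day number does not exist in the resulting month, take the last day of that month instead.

Counting forward 8 months from June 30, 2105.
month 6 + 8 = 14, which is month 2 of year 2106 → February 2106.
February 2106 has only 28 days (2106 is not a leap year — relevant if February), and the start was day 30, so the date clamps to February 28, 2106.

February 28, 2106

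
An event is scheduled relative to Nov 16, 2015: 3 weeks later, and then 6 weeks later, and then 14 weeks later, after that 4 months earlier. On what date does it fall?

December 25, 2015

Advancing 3 weeks (= 21 days) from November 16, 2015:
November has 30 days, so 30 − 16 = 14 days remain after November 16, 2015; 21 − 14 = 7 left.
7 days into December 2015 → December 7, 2015.
Adding 6 weeks (= 42 days) from December 7, 2015:
December has 31 days, so 31 − 7 = 24 days remain after December 7, 2015; 42 − 24 = 18 left.
18 days into January 2016 → January 18, 2016.
Adding 14 weeks (= 98 days) from January 18, 2016:
January has 31 days, so 31 − 18 = 13 days remain after January 18, 2016; 98 − 13 = 85 left.
February 2016 has 29 days (2016 is a leap year): 85 − 29 = 56 left.
March 2016 has 31 days: 56 − 31 = 25 left.
25 days into April 2016 → April 25, 2016.
Subtracting 4 months from April 25, 2016:
month 4 − 4 = 0, which is month 12 of year 2015 → December 2015.
Day 25 is valid in December, giving December 25, 2015.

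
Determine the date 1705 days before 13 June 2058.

Subtracting 1705 days from June 13, 2058.
Going back 13 days from June 13, 2058 reaches the end of the previous month; 1705 − 13 = 1692 left.
May 2058 has 31 days: 1692 − 31 = 1661 left.
April 2058 has 30 days: 1661 − 30 = 1631 left.
March 2058 has 31 days: 1631 − 31 = 1600 left.
February 2058 has 28 days (2058 is not a leap year): 1600 − 28 = 1572 left.
January 2058 has 31 days: 1572 − 31 = 1541 left.
December 2057 has 31 days: 1541 − 31 = 1510 left.
November 2057 has 30 days: 1510 − 30 = 1480 left.
October 2057 has 31 days: 1480 − 31 = 1449 left.
September 2057 has 30 days: 1449 − 30 = 1419 left.
August 2057 has 31 days: 1419 − 31 = 1388 left.
July 2057 has 31 days: 1388 − 31 = 1357 left.
June 2057 has 30 days: 1357 − 30 = 1327 left.
May 2057 has 31 days: 1327 − 31 = 1296 left.
April 2057 has 30 days: 1296 − 30 = 1266 left.
March 2057 has 31 days: 1266 − 31 = 1235 left.
February 2057 has 28 days (2057 is not a leap year): 1235 − 28 = 1207 left.
January 2057 has 31 days: 1207 − 31 = 1176 left.
December 2056 has 31 days: 1176 − 31 = 1145 left.
November 2056 has 30 days: 1145 − 30 = 1115 left.
October 2056 has 31 days: 1115 − 31 = 1084 left.
September 2056 has 30 days: 1084 − 30 = 1054 left.
August 2056 has 31 days: 1054 − 31 = 1023 left.
July 2056 has 31 days: 1023 − 31 = 992 left.
June 2056 has 30 days: 992 − 30 = 962 left.
May 2056 has 31 days: 962 − 31 = 931 left.
April 2056 has 30 days: 931 − 30 = 901 left.
March 2056 has 31 days: 901 − 31 = 870 left.
February 2056 has 29 days (2056 is a leap year): 870 − 29 = 841 left.
January 2056 has 31 days: 841 − 31 = 810 left.
December 2055 has 31 days: 810 − 31 = 779 left.
November 2055 has 30 days: 779 − 30 = 749 left.
October 2055 has 31 days: 749 − 31 = 718 left.
September 2055 has 30 days: 718 − 30 = 688 left.
August 2055 has 31 days: 688 − 31 = 657 left.
July 2055 has 31 days: 657 − 31 = 626 left.
June 2055 has 30 days: 626 − 30 = 596 left.
May 2055 has 31 days: 596 − 31 = 565 left.
April 2055 has 30 days: 565 − 30 = 535 left.
March 2055 has 31 days: 535 − 31 = 504 left.
February 2055 has 28 days (2055 is not a leap year): 504 − 28 = 476 left.
January 2055 has 31 days: 476 − 31 = 445 left.
December 2054 has 31 days: 445 − 31 = 414 left.
November 2054 has 30 days: 414 − 30 = 384 left.
October 2054 has 31 days: 384 − 31 = 353 left.
September 2054 has 30 days: 353 − 30 = 323 left.
August 2054 has 31 days: 323 − 31 = 292 left.
July 2054 has 31 days: 292 − 31 = 261 left.
June 2054 has 30 days: 261 − 30 = 231 left.
May 2054 has 31 days: 231 − 31 = 200 left.
April 2054 has 30 days: 200 − 30 = 170 left.
March 2054 has 31 days: 170 − 31 = 139 left.
February 2054 has 28 days (2054 is not a leap year): 139 − 28 = 111 left.
January 2054 has 31 days: 111 − 31 = 80 left.
December 2053 has 31 days: 80 − 31 = 49 left.
November 2053 has 30 days: 49 − 30 = 19 left.
October 2053 has 31 days; 31 − 19 = 12 → October 12, 2053.

October 12, 2053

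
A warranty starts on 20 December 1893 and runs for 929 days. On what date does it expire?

July 6, 1896

Counting forward 929 days from December 20, 1893.
December has 31 days, so 31 − 20 = 11 days remain after December 20, 1893; 929 − 11 = 918 left.
January 1894 has 31 days: 918 − 31 = 887 left.
February 1894 has 28 days (1894 is not a leap year): 887 − 28 = 859 left.
March 1894 has 31 days: 859 − 31 = 828 left.
April 1894 has 30 days: 828 − 30 = 798 left.
May 1894 has 31 days: 798 − 31 = 767 left.
June 1894 has 30 days: 767 − 30 = 737 left.
July 1894 has 31 days: 737 − 31 = 706 left.
August 1894 has 31 days: 706 − 31 = 675 left.
September 1894 has 30 days: 675 − 30 = 645 left.
October 1894 has 31 days: 645 − 31 = 614 left.
November 1894 has 30 days: 614 − 30 = 584 left.
December 1894 has 31 days: 584 − 31 = 553 left.
January 1895 has 31 days: 553 − 31 = 522 left.
February 1895 has 28 days (1895 is not a leap year): 522 − 28 = 494 left.
March 1895 has 31 days: 494 − 31 = 463 left.
April 1895 has 30 days: 463 − 30 = 433 left.
May 1895 has 31 days: 433 − 31 = 402 left.
June 1895 has 30 days: 402 − 30 = 372 left.
July 1895 has 31 days: 372 − 31 = 341 left.
August 1895 has 31 days: 341 − 31 = 310 left.
September 1895 has 30 days: 310 − 30 = 280 left.
October 1895 has 31 days: 280 − 31 = 249 left.
November 1895 has 30 days: 249 − 30 = 219 left.
December 1895 has 31 days: 219 − 31 = 188 left.
January 1896 has 31 days: 188 − 31 = 157 left.
February 1896 has 29 days (1896 is a leap year): 157 − 29 = 128 left.
March 1896 has 31 days: 128 − 31 = 97 left.
April 1896 has 30 days: 97 − 30 = 67 left.
May 1896 has 31 days: 67 − 31 = 36 left.
June 1896 has 30 days: 36 − 30 = 6 left.
6 days into July 1896 → July 6, 1896.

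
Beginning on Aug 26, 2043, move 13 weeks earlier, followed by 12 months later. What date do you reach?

Counting back 13 weeks (= 91 days) from August 26, 2043:
Going back 26 days from August 26, 2043 reaches the end of the previous month; 91 − 26 = 65 left.
July 2043 has 31 days: 65 − 31 = 34 left.
June 2043 has 30 days: 34 − 30 = 4 left.
May 2043 has 31 days; 31 − 4 = 27 → May 27, 2043.
Adding 12 months from May 27, 2043:
month 5 + 12 = 17, which is month 5 of year 2044 → May 2044.
Day 27 is valid in May, giving May 27, 2044.

May 27, 2044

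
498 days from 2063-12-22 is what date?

Counting forward 498 days from December 22, 2063.
December has 31 days, so 31 − 22 = 9 days remain after December 22, 2063; 498 − 9 = 489 left.
January 2064 has 31 days: 489 − 31 = 458 left.
February 2064 has 29 days (2064 is a leap year): 458 − 29 = 429 left.
March 2064 has 31 days: 429 − 31 = 398 left.
April 2064 has 30 days: 398 − 30 = 368 left.
May 2064 has 31 days: 368 − 31 = 337 left.
June 2064 has 30 days: 337 − 30 = 307 left.
July 2064 has 31 days: 307 − 31 = 276 left.
August 2064 has 31 days: 276 − 31 = 245 left.
September 2064 has 30 days: 245 − 30 = 215 left.
October 2064 has 31 days: 215 − 31 = 184 left.
November 2064 has 30 days: 184 − 30 = 154 left.
December 2064 has 31 days: 154 − 31 = 123 left.
January 2065 has 31 days: 123 − 31 = 92 left.
February 2065 has 28 days (2065 is not a leap year): 92 − 28 = 64 left.
March 2065 has 31 days: 64 − 31 = 33 left.
April 2065 has 30 days: 33 − 30 = 3 left.
3 days into May 2065 → May 3, 2065.

May 3, 2065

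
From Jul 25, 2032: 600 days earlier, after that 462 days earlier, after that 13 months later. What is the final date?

September 28, 2030

Counting back 600 days from July 25, 2032:
Going back 25 days from July 25, 2032 reaches the end of the previous month; 600 − 25 = 575 left.
June 2032 has 30 days: 575 − 30 = 545 left.
May 2032 has 31 days: 545 − 31 = 514 left.
April 2032 has 30 days: 514 − 30 = 484 left.
March 2032 has 31 days: 484 − 31 = 453 left.
February 2032 has 29 days (2032 is a leap year): 453 − 29 = 424 left.
January 2032 has 31 days: 424 − 31 = 393 left.
December 2031 has 31 days: 393 − 31 = 362 left.
November 2031 has 30 days: 362 − 30 = 332 left.
October 2031 has 31 days: 332 − 31 = 301 left.
September 2031 has 30 days: 301 − 30 = 271 left.
August 2031 has 31 days: 271 − 31 = 240 left.
July 2031 has 31 days: 240 − 31 = 209 left.
June 2031 has 30 days: 209 − 30 = 179 left.
May 2031 has 31 days: 179 − 31 = 148 left.
April 2031 has 30 days: 148 − 30 = 118 left.
March 2031 has 31 days: 118 − 31 = 87 left.
February 2031 has 28 days (2031 is not a leap year): 87 − 28 = 59 left.
January 2031 has 31 days: 59 − 31 = 28 left.
December 2030 has 31 days; 31 − 28 = 3 → December 3, 2030.
Going back 462 days from December 3, 2030:
Going back 3 days from December 3, 2030 reaches the end of the previous month; 462 − 3 = 459 left.
November 2030 has 30 days: 459 − 30 = 429 left.
October 2030 has 31 days: 429 − 31 = 398 left.
September 2030 has 30 days: 398 − 30 = 368 left.
August 2030 has 31 days: 368 − 31 = 337 left.
July 2030 has 31 days: 337 − 31 = 306 left.
June 2030 has 30 days: 306 − 30 = 276 left.
May 2030 has 31 days: 276 − 31 = 245 left.
April 2030 has 30 days: 245 − 30 = 215 left.
March 2030 has 31 days: 215 − 31 = 184 left.
February 2030 has 28 days (2030 is not a leap year): 184 − 28 = 156 left.
January 2030 has 31 days: 156 − 31 = 125 left.
December 2029 has 31 days: 125 − 31 = 94 left.
November 2029 has 30 days: 94 − 30 = 64 left.
October 2029 has 31 days: 64 − 31 = 33 left.
September 2029 has 30 days: 33 − 30 = 3 left.
August 2029 has 31 days; 31 − 3 = 28 → August 28, 2029.
Adding 13 months from August 28, 2029:
month 8 + 13 = 21, which is month 9 of year 2030 → September 2030.
Day 28 is valid in September, giving September 28, 2030.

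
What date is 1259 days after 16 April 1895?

Adding 1259 days from April 16, 1895.
April has 30 days, so 30 − 16 = 14 days remain after April 16, 1895; 1259 − 14 = 1245 left.
May 1895 has 31 days: 1245 − 31 = 1214 left.
June 1895 has 30 days: 1214 − 30 = 1184 left.
July 1895 has 31 days: 1184 − 31 = 1153 left.
August 1895 has 31 days: 1153 − 31 = 1122 left.
September 1895 has 30 days: 1122 − 30 = 1092 left.
October 1895 has 31 days: 1092 − 31 = 1061 left.
November 1895 has 30 days: 1061 − 30 = 1031 left.
December 1895 has 31 days: 1031 − 31 = 1000 left.
January 1896 has 31 days: 1000 − 31 = 969 left.
February 1896 has 29 days (1896 is a leap year): 969 − 29 = 940 left.
March 1896 has 31 days: 940 − 31 = 909 left.
April 1896 has 30 days: 909 − 30 = 879 left.
May 1896 has 31 days: 879 − 31 = 848 left.
June 1896 has 30 days: 848 − 30 = 818 left.
July 1896 has 31 days: 818 − 31 = 787 left.
August 1896 has 31 days: 787 − 31 = 756 left.
September 1896 has 30 days: 756 − 30 = 726 left.
October 1896 has 31 days: 726 − 31 = 695 left.
November 1896 has 30 days: 695 − 30 = 665 left.
December 1896 has 31 days: 665 − 31 = 634 left.
January 1897 has 31 days: 634 − 31 = 603 left.
February 1897 has 28 days (1897 is not a leap year): 603 − 28 = 575 left.
March 1897 has 31 days: 575 − 31 = 544 left.
April 1897 has 30 days: 544 − 30 = 514 left.
May 1897 has 31 days: 514 − 31 = 483 left.
June 1897 has 30 days: 483 − 30 = 453 left.
July 1897 has 31 days: 453 − 31 = 422 left.
August 1897 has 31 days: 422 − 31 = 391 left.
September 1897 has 30 days: 391 − 30 = 361 left.
October 1897 has 31 days: 361 − 31 = 330 left.
November 1897 has 30 days: 330 − 30 = 300 left.
December 1897 has 31 days: 300 − 31 = 269 left.
January 1898 has 31 days: 269 − 31 = 238 left.
February 1898 has 28 days (1898 is not a leap year): 238 − 28 = 210 left.
March 1898 has 31 days: 210 − 31 = 179 left.
April 1898 has 30 days: 179 − 30 = 149 left.
May 1898 has 31 days: 149 − 31 = 118 left.
June 1898 has 30 days: 118 − 30 = 88 left.
July 1898 has 31 days: 88 − 31 = 57 left.
August 1898 has 31 days: 57 − 31 = 26 left.
26 days into September 1898 → September 26, 1898.

September 26, 1898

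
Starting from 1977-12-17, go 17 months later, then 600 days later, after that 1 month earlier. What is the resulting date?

December 6, 1980

Counting forward 17 months from December 17, 1977:
month 12 + 17 = 29, which is month 5 of year 1979 → May 1979.
Day 17 is valid in May, giving May 17, 1979.
Adding 600 days from May 17, 1979:
May has 31 days, so 31 − 17 = 14 days remain after May 17, 1979; 600 − 14 = 586 left.
June 1979 has 30 days: 586 − 30 = 556 left.
July 1979 has 31 days: 556 − 31 = 525 left.
August 1979 has 31 days: 525 − 31 = 494 left.
September 1979 has 30 days: 494 − 30 = 464 left.
October 1979 has 31 days: 464 − 31 = 433 left.
November 1979 has 30 days: 433 − 30 = 403 left.
December 1979 has 31 days: 403 − 31 = 372 left.
January 1980 has 31 days: 372 − 31 = 341 left.
February 1980 has 29 days (1980 is a leap year): 341 − 29 = 312 left.
March 1980 has 31 days: 312 − 31 = 281 left.
April 1980 has 30 days: 281 − 30 = 251 left.
May 1980 has 31 days: 251 − 31 = 220 left.
June 1980 has 30 days: 220 − 30 = 190 left.
July 1980 has 31 days: 190 − 31 = 159 left.
August 1980 has 31 days: 159 − 31 = 128 left.
September 1980 has 30 days: 128 − 30 = 98 left.
October 1980 has 31 days: 98 − 31 = 67 left.
November 1980 has 30 days: 67 − 30 = 37 left.
December 1980 has 31 days: 37 − 31 = 6 left.
6 days into January 1981 → January 6, 1981.
Counting back 1 month from January 6, 1981:
month 1 − 1 = 0, which is month 12 of year 1980 → December 1980.
Day 6 is valid in December, giving December 6, 1980.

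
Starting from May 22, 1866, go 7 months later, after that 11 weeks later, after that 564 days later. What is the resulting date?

Advancing 7 months from May 22, 1866:
month 5 + 7 = 12 → December 1866.
Day 22 is valid in December, giving December 22, 1866.
Counting forward 11 weeks (= 77 days) from December 22, 1866:
December has 31 days, so 31 − 22 = 9 days remain after December 22, 1866; 77 − 9 = 68 left.
January 1867 has 31 days: 68 − 31 = 37 left.
February 1867 has 28 days (1867 is not a leap year): 37 − 28 = 9 left.
9 days into March 1867 → March 9, 1867.
Counting forward 564 days from March 9, 1867:
March has 31 days, so 31 − 9 = 22 days remain after March 9, 1867; 564 − 22 = 542 left.
April 1867 has 30 days: 542 − 30 = 512 left.
May 1867 has 31 days: 512 − 31 = 481 left.
June 1867 has 30 days: 481 − 30 = 451 left.
July 1867 has 31 days: 451 − 31 = 420 left.
August 1867 has 31 days: 420 − 31 = 389 left.
September 1867 has 30 days: 389 − 30 = 359 left.
October 1867 has 31 days: 359 − 31 = 328 left.
November 1867 has 30 days: 328 − 30 = 298 left.
December 1867 has 31 days: 298 − 31 = 267 left.
January 1868 has 31 days: 267 − 31 = 236 left.
February 1868 has 29 days (1868 is a leap year): 236 − 29 = 207 left.
March 1868 has 31 days: 207 − 31 = 176 left.
April 1868 has 30 days: 176 − 30 = 146 left.
May 1868 has 31 days: 146 − 31 = 115 left.
June 1868 has 30 days: 115 − 30 = 85 left.
July 1868 has 31 days: 85 − 31 = 54 left.
August 1868 has 31 days: 54 − 31 = 23 left.
23 days into September 1868 → September 23, 1868.

September 23, 1868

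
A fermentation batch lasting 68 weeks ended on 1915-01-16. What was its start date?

Going back 68 weeks = 476 days from January 16, 1915.
Going back 16 days from January 16, 1915 reaches the end of the previous month; 476 − 16 = 460 left.
December 1914 has 31 days: 460 − 31 = 429 left.
November 1914 has 30 days: 429 − 30 = 399 left.
October 1914 has 31 days: 399 − 31 = 368 left.
September 1914 has 30 days: 368 − 30 = 338 left.
August 1914 has 31 days: 338 − 31 = 307 left.
July 1914 has 31 days: 307 − 31 = 276 left.
June 1914 has 30 days: 276 − 30 = 246 left.
May 1914 has 31 days: 246 − 31 = 215 left.
April 1914 has 30 days: 215 − 30 = 185 left.
March 1914 has 31 days: 185 − 31 = 154 left.
February 1914 has 28 days (1914 is not a leap year): 154 − 28 = 126 left.
January 1914 has 31 days: 126 − 31 = 95 left.
December 1913 has 31 days: 95 − 31 = 64 left.
November 1913 has 30 days: 64 − 30 = 34 left.
October 1913 has 31 days: 34 − 31 = 3 left.
September 1913 has 30 days; 30 − 3 = 27 → September 27, 1913.

September 27, 1913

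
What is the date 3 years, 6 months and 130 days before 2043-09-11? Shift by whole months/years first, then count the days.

November 2, 2039

Counting back 3 years, 6 months and 130 days from September 11, 2043: first the month/year part, then the days.
-3 years → 2040; month 9 − 6 = 3 → March 2040.
Day 11 is valid in March, giving March 11, 2040.
Now subtract 130 days from March 11, 2040.
Going back 11 days from March 11, 2040 reaches the end of the previous month; 130 − 11 = 119 left.
February 2040 has 29 days (2040 is a leap year): 119 − 29 = 90 left.
January 2040 has 31 days: 90 − 31 = 59 left.
December 2039 has 31 days: 59 − 31 = 28 left.
November 2039 has 30 days; 30 − 28 = 2 → November 2, 2039.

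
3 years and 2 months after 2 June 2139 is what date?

August 2, 2142

Adding 3 years and 2 months from June 2, 2139.
+3 years → 2142; month 6 + 2 = 8 → August 2142.
Day 2 is valid in August, giving August 2, 2142.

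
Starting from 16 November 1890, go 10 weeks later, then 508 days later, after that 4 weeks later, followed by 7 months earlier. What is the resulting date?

Counting forward 10 weeks (= 70 days) from November 16, 1890:
November has 30 days, so 30 − 16 = 14 days remain after November 16, 1890; 70 − 14 = 56 left.
December 1890 has 31 days: 56 − 31 = 25 left.
25 days into January 1891 → January 25, 1891.
Adding 508 days from January 25, 1891:
January has 31 days, so 31 − 25 = 6 days remain after January 25, 1891; 508 − 6 = 502 left.
February 1891 has 28 days (1891 is not a leap year): 502 − 28 = 474 left.
March 1891 has 31 days: 474 − 31 = 443 left.
April 1891 has 30 days: 443 − 30 = 413 left.
May 1891 has 31 days: 413 − 31 = 382 left.
June 1891 has 30 days: 382 − 30 = 352 left.
July 1891 has 31 days: 352 − 31 = 321 left.
August 1891 has 31 days: 321 − 31 = 290 left.
September 1891 has 30 days: 290 − 30 = 260 left.
October 1891 has 31 days: 260 − 31 = 229 left.
November 1891 has 30 days: 229 − 30 = 199 left.
December 1891 has 31 days: 199 − 31 = 168 left.
January 1892 has 31 days: 168 − 31 = 137 left.
February 1892 has 29 days (1892 is a leap year): 137 − 29 = 108 left.
March 1892 has 31 days: 108 − 31 = 77 left.
April 1892 has 30 days: 77 − 30 = 47 left.
May 1892 has 31 days: 47 − 31 = 16 left.
16 days into June 1892 → June 16, 1892.
Adding 4 weeks (= 28 days) from June 16, 1892:
June has 30 days, so 30 − 16 = 14 days remain after June 16, 1892; 28 − 14 = 14 left.
14 days into July 1892 → July 14, 1892.
Counting back 7 months from July 14, 1892:
month 7 − 7 = 0, which is month 12 of year 1891 → December 1891.
Day 14 is valid in December, giving December 14, 1891.

December 14, 1891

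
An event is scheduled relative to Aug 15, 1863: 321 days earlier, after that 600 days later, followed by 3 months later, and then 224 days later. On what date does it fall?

April 1, 1865

Subtracting 321 days from August 15, 1863:
Going back 15 days from August 15, 1863 reaches the end of the previous month; 321 − 15 = 306 left.
July 1863 has 31 days: 306 − 31 = 275 left.
June 1863 has 30 days: 275 − 30 = 245 left.
May 1863 has 31 days: 245 − 31 = 214 left.
April 1863 has 30 days: 214 − 30 = 184 left.
March 1863 has 31 days: 184 − 31 = 153 left.
February 1863 has 28 days (1863 is not a leap year): 153 − 28 = 125 left.
January 1863 has 31 days: 125 − 31 = 94 left.
December 1862 has 31 days: 94 − 31 = 63 left.
November 1862 has 30 days: 63 − 30 = 33 left.
October 1862 has 31 days: 33 − 31 = 2 left.
September 1862 has 30 days; 30 − 2 = 28 → September 28, 1862.
Adding 600 days from September 28, 1862:
September has 30 days, so 30 − 28 = 2 days remain after September 28, 1862; 600 − 2 = 598 left.
October 1862 has 31 days: 598 − 31 = 567 left.
November 1862 has 30 days: 567 − 30 = 537 left.
December 1862 has 31 days: 537 − 31 = 506 left.
January 1863 has 31 days: 506 − 31 = 475 left.
February 1863 has 28 days (1863 is not a leap year): 475 − 28 = 447 left.
March 1863 has 31 days: 447 − 31 = 416 left.
April 1863 has 30 days: 416 − 30 = 386 left.
May 1863 has 31 days: 386 − 31 = 355 left.
June 1863 has 30 days: 355 − 30 = 325 left.
July 1863 has 31 days: 325 − 31 = 294 left.
August 1863 has 31 days: 294 − 31 = 263 left.
September 1863 has 30 days: 263 − 30 = 233 left.
October 1863 has 31 days: 233 − 31 = 202 left.
November 1863 has 30 days: 202 − 30 = 172 left.
December 1863 has 31 days: 172 − 31 = 141 left.
January 1864 has 31 days: 141 − 31 = 110 left.
February 1864 has 29 days (1864 is a leap year): 110 − 29 = 81 left.
March 1864 has 31 days: 81 − 31 = 50 left.
April 1864 has 30 days: 50 − 30 = 20 left.
20 days into May 1864 → May 20, 1864.
Counting forward 3 months from May 20, 1864:
month 5 + 3 = 8 → August 1864.
Day 20 is valid in August, giving August 20, 1864.
Advancing 224 days from August 20, 1864:
August has 31 days, so 31 − 20 = 11 days remain after August 20, 1864; 224 − 11 = 213 left.
September 1864 has 30 days: 213 − 30 = 183 left.
October 1864 has 31 days: 183 − 31 = 152 left.
November 1864 has 30 days: 152 − 30 = 122 left.
December 1864 has 31 days: 122 − 31 = 91 left.
January 1865 has 31 days: 91 − 31 = 60 left.
February 1865 has 28 days (1865 is not a leap year): 60 − 28 = 32 left.
March 1865 has 31 days: 32 − 31 = 1 left.
1 day into April 1865 → April 1, 1865.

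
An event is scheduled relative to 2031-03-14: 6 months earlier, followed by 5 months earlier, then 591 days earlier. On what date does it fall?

August 31, 2028

Going back 6 months from March 14, 2031:
month 3 − 6 = -3, which is month 9 of year 2030 → September 2030.
Day 14 is valid in September, giving September 14, 2030.
Counting back 5 months from September 14, 2030:
month 9 − 5 = 4 → April 2030.
Day 14 is valid in April, giving April 14, 2030.
Subtracting 591 days from April 14, 2030:
Going back 14 days from April 14, 2030 reaches the end of the previous month; 591 − 14 = 577 left.
March 2030 has 31 days: 577 − 31 = 546 left.
February 2030 has 28 days (2030 is not a leap year): 546 − 28 = 518 left.
January 2030 has 31 days: 518 − 31 = 487 left.
December 2029 has 31 days: 487 − 31 = 456 left.
November 2029 has 30 days: 456 − 30 = 426 left.
October 2029 has 31 days: 426 − 31 = 395 left.
September 2029 has 30 days: 395 − 30 = 365 left.
August 2029 has 31 days: 365 − 31 = 334 left.
July 2029 has 31 days: 334 − 31 = 303 left.
June 2029 has 30 days: 303 − 30 = 273 left.
May 2029 has 31 days: 273 − 31 = 242 left.
April 2029 has 30 days: 242 − 30 = 212 left.
March 2029 has 31 days: 212 − 31 = 181 left.
February 2029 has 28 days (2029 is not a leap year): 181 − 28 = 153 left.
January 2029 has 31 days: 153 − 31 = 122 left.
December 2028 has 31 days: 122 − 31 = 91 left.
November 2028 has 30 days: 91 − 30 = 61 left.
October 2028 has 31 days: 61 − 31 = 30 left.
September 2028 has 30 days: 30 − 30 = 0 left.
August 2028 has 31 days; 31 − 0 = 31 → August 31, 2028.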